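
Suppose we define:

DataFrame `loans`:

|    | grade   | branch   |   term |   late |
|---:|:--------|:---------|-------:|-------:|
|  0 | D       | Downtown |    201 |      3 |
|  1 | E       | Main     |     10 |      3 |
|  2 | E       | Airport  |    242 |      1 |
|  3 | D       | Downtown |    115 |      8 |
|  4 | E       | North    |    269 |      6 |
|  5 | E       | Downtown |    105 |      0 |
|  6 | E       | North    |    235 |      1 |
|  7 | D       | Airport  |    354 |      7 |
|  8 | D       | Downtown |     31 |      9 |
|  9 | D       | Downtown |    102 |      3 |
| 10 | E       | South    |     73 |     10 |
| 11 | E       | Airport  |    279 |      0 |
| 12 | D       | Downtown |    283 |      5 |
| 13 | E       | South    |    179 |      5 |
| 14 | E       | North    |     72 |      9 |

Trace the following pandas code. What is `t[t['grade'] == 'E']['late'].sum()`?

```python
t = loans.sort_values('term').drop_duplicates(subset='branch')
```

23

sort by term:
   grade    branch  term  late
1      E      Main    10     3
8      D  Downtown    31     9
14     E     North    72     9
10     E     South    73    10
9      D  Downtown   102     3
5      E  Downtown   105     0
3      D  Downtown   115     8
13     E     South   179     5
0      D  Downtown   201     3
6      E     North   235     1
2      E   Airport   242     1
4      E     North   269     6
11     E   Airport   279     0
12     D  Downtown   283     5
7      D   Airport   354     7
drop duplicate branch (keep=first):
   grade    branch  term  late
1      E      Main    10     3
8      D  Downtown    31     9
14     E     North    72     9
10     E     South    73    10
2      E   Airport   242     1
filter rows where grade == 'E':
   grade   branch  term  late
1      E     Main    10     3
14     E    North    72     9
10     E    South    73    10
2      E  Airport   242     1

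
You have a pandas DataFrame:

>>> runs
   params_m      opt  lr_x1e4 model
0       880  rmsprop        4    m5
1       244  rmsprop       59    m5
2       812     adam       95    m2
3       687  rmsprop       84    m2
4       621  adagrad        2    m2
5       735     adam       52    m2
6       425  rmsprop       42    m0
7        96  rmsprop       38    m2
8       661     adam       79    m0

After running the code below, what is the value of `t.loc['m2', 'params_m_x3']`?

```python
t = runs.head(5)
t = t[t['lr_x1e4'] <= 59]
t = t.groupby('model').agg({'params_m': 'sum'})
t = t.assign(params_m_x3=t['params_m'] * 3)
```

take first 5 rows:
   params_m      opt  lr_x1e4 model
0       880  rmsprop        4    m5
1       244  rmsprop       59    m5
2       812     adam       95    m2
3       687  rmsprop       84    m2
4       621  adagrad        2    m2
filter rows where lr_x1e4 <= 59:
   params_m      opt  lr_x1e4 model
0       880  rmsprop        4    m5
1       244  rmsprop       59    m5
4       621  adagrad        2    m2
group by model, sum of params_m:
       params_m
model          
m2          621
m5         1124
add column params_m_x3 = t['params_m'] * 3:
       params_m  params_m_x3
model                       
m2          621         1863
m5         1124         3372

1863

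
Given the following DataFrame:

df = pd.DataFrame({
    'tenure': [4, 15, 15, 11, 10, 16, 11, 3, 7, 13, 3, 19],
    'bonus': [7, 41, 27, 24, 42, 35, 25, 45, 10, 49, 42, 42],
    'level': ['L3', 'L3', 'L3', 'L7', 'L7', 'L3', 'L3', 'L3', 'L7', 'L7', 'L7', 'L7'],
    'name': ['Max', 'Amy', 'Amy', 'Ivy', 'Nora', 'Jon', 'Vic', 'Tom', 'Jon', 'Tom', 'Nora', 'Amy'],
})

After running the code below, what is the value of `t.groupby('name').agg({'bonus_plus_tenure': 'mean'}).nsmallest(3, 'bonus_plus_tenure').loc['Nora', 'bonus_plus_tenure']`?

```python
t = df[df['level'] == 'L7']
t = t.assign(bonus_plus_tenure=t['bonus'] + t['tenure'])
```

filter rows where level == 'L7':
    tenure  bonus level  name
3       11     24    L7   Ivy
4       10     42    L7  Nora
8        7     10    L7   Jon
9       13     49    L7   Tom
10       3     42    L7  Nora
11      19     42    L7   Amy
add column bonus_plus_tenure = t['bonus'] + t['tenure']:
    tenure  bonus level  name  bonus_plus_tenure
3       11     24    L7   Ivy                 35
4       10     42    L7  Nora                 52
8        7     10    L7   Jon                 17
9       13     49    L7   Tom                 62
10       3     42    L7  Nora                 45
11      19     42    L7   Amy                 61
group by name, mean of bonus_plus_tenure:
      bonus_plus_tenure
name                   
Amy                61.0
Ivy                35.0
Jon                17.0
Nora               48.5
Tom                62.0
take 3 rows with smallest bonus_plus_tenure:
      bonus_plus_tenure
name                   
Jon                17.0
Ivy                35.0
Nora               48.5
Finally, value at row 'Nora', column 'bonus_plus_tenure' = 48.5.

48.5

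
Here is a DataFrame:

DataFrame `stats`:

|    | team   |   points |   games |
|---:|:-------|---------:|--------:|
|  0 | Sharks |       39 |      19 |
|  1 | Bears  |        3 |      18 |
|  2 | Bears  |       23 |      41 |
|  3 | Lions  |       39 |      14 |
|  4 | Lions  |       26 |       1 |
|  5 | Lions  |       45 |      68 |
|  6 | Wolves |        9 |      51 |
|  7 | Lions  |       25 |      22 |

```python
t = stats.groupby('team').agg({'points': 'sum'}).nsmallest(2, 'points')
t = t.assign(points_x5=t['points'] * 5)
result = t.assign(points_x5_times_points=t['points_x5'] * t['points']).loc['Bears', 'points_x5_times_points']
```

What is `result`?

3380

group by team, sum of points:
        points
team          
Bears       26
Lions      135
Sharks      39
Wolves       9
take 2 rows with smallest points:
        points
team          
Wolves       9
Bears       26
add column points_x5 = t['points'] * 5:
        points  points_x5
team                     
Wolves       9         45
Bears       26        130
add column points_x5_times_points = t['points_x5'] * t['points']:
        points  points_x5  points_x5_times_points
team                                             
Wolves       9         45                     405
Bears       26        130                    3380
So loc['Bears', 'points_x5_times_points'] = 3380.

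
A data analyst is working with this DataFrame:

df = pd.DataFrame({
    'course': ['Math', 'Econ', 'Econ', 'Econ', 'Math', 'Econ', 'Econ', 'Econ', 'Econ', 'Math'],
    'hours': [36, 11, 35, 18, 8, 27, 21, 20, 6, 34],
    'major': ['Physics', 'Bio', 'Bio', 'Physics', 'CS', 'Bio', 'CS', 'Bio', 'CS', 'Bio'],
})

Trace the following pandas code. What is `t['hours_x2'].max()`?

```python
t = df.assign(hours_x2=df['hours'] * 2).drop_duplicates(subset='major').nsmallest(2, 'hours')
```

add column hours_x2 = df['hours'] * 2:
  course  hours    major  hours_x2
0   Math     36  Physics        72
1   Econ     11      Bio        22
2   Econ     35      Bio        70
3   Econ     18  Physics        36
4   Math      8       CS        16
5   Econ     27      Bio        54
6   Econ     21       CS        42
7   Econ     20      Bio        40
8   Econ      6       CS        12
9   Math     34      Bio        68
drop duplicate major (keep=first):
  course  hours    major  hours_x2
0   Math     36  Physics        72
1   Econ     11      Bio        22
4   Math      8       CS        16
take 2 rows with smallest hours:
  course  hours major  hours_x2
4   Math      8    CS        16
1   Econ     11   Bio        22

22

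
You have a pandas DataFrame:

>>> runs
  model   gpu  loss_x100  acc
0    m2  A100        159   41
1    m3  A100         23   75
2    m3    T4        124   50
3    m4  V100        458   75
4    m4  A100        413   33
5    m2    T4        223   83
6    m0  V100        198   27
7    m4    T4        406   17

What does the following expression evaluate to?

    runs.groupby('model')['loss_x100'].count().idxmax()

group by model, count of loss_x100:
model
m0    1
m2    2
m3    2
m4    3
Name: loss_x100, dtype: int64
Taking the label with the largest value gives m4.

m4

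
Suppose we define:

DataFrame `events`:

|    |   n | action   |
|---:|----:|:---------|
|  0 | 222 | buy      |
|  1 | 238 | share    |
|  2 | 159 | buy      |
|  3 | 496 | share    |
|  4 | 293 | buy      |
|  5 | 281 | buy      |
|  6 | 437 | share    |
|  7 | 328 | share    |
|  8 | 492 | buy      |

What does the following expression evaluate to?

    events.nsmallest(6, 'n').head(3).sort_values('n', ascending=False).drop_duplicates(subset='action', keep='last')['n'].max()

238

take 6 rows with smallest n:
     n action
2  159    buy
0  222    buy
1  238  share
5  281    buy
4  293    buy
7  328  share
take first 3 rows:
     n action
2  159    buy
0  222    buy
1  238  share
sort by n descending:
     n action
1  238  share
0  222    buy
2  159    buy
drop duplicate action (keep=last):
     n action
1  238  share
2  159    buy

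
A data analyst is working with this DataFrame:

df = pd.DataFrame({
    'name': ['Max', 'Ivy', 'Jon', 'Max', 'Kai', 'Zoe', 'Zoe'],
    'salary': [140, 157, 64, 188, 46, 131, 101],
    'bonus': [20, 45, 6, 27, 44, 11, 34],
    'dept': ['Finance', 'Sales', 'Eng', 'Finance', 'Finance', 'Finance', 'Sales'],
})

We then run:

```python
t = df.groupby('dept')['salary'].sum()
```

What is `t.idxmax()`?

group by dept, sum of salary:
dept
Eng         64
Finance    505
Sales      258
Name: salary, dtype: int64

Finance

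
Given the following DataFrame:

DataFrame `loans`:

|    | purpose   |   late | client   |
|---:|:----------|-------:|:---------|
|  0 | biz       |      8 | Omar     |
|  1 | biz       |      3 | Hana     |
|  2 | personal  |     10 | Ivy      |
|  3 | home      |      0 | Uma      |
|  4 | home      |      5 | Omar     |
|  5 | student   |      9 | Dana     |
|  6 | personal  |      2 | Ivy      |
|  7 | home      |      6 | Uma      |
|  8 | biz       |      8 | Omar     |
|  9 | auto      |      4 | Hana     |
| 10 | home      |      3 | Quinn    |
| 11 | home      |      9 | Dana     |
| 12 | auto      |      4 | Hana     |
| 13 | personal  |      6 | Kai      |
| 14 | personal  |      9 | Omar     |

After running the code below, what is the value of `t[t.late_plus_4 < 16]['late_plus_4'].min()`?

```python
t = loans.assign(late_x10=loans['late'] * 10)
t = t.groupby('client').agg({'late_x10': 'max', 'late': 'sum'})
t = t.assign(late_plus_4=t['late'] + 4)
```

7

add column late_x10 = loans['late'] * 10:
     purpose  late client  late_x10
0        biz     8   Omar        80
1        biz     3   Hana        30
2   personal    10    Ivy       100
3       home     0    Uma         0
4       home     5   Omar        50
5    student     9   Dana        90
6   personal     2    Ivy        20
7       home     6    Uma        60
8        biz     8   Omar        80
9       auto     4   Hana        40
10      home     3  Quinn        30
11      home     9   Dana        90
12      auto     4   Hana        40
13  personal     6    Kai        60
14  personal     9   Omar        90
group by client: max(late_x10), sum(late):
        late_x10  late
client                
Dana          90    18
Hana          40    11
Ivy          100    12
Kai           60     6
Omar          90    30
Quinn         30     3
Uma           60     6
add column late_plus_4 = t['late'] + 4:
        late_x10  late  late_plus_4
client                             
Dana          90    18           22
Hana          40    11           15
Ivy          100    12           16
Kai           60     6           10
Omar          90    30           34
Quinn         30     3            7
Uma           60     6           10
filter rows where late_plus_4 < 16:
        late_x10  late  late_plus_4
client                             
Hana          40    11           15
Kai           60     6           10
Quinn         30     3            7
Uma           60     6           10
Reading off the min of column 'late_plus_4', we get 7.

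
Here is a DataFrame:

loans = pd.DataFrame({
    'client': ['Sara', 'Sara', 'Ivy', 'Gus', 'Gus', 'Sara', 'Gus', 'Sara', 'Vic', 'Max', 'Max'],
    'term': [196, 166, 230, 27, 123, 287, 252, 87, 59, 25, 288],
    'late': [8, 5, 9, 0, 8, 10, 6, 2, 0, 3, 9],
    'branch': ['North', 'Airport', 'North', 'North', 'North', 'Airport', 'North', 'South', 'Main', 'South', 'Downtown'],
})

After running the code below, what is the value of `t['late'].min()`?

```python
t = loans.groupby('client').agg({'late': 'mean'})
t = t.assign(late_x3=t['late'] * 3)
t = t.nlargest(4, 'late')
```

group by client, mean of late:
            late
client          
Gus     4.666667
Ivy     9.000000
Max     6.000000
Sara    6.250000
Vic     0.000000
add column late_x3 = t['late'] * 3:
            late  late_x3
client                   
Gus     4.666667    14.00
Ivy     9.000000    27.00
Max     6.000000    18.00
Sara    6.250000    18.75
Vic     0.000000     0.00
take 4 rows with largest late:
            late  late_x3
client                   
Ivy     9.000000    27.00
Sara    6.250000    18.75
Max     6.000000    18.00
Gus     4.666667    14.00

4.66666666667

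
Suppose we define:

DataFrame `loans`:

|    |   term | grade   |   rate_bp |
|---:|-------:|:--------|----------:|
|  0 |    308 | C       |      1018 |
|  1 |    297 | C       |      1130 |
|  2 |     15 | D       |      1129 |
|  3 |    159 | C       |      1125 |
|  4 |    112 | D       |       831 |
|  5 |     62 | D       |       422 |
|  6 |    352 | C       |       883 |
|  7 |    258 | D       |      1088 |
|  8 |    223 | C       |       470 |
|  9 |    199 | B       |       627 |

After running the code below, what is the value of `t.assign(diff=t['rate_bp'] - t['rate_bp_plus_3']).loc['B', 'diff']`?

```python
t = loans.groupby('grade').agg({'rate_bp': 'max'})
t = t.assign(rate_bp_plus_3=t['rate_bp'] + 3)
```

-3

group by grade, max of rate_bp:
       rate_bp
grade         
B          627
C         1130
D         1129
add column rate_bp_plus_3 = t['rate_bp'] + 3:
       rate_bp  rate_bp_plus_3
grade                         
B          627             630
C         1130            1133
D         1129            1132
add column diff = t['rate_bp'] - t['rate_bp_plus_3']:
       rate_bp  rate_bp_plus_3  diff
grade                               
B          627             630    -3
C         1130            1133    -3
D         1129            1132    -3
So loc['B', 'diff'] = -3.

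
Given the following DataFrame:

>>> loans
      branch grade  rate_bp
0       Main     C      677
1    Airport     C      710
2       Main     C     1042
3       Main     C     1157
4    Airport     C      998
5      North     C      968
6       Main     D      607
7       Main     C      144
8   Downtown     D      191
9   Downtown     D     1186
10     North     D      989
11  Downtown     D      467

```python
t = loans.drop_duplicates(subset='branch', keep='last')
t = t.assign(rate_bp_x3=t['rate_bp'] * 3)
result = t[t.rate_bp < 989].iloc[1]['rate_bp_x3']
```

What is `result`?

1401

drop duplicate branch (keep=last):
      branch grade  rate_bp
4    Airport     C      998
7       Main     C      144
10     North     D      989
11  Downtown     D      467
add column rate_bp_x3 = t['rate_bp'] * 3:
      branch grade  rate_bp  rate_bp_x3
4    Airport     C      998        2994
7       Main     C      144         432
10     North     D      989        2967
11  Downtown     D      467        1401
filter rows where rate_bp < 989:
      branch grade  rate_bp  rate_bp_x3
7       Main     C      144         432
11  Downtown     D      467        1401
Taking the value at position 1, column 'rate_bp_x3' gives 1401.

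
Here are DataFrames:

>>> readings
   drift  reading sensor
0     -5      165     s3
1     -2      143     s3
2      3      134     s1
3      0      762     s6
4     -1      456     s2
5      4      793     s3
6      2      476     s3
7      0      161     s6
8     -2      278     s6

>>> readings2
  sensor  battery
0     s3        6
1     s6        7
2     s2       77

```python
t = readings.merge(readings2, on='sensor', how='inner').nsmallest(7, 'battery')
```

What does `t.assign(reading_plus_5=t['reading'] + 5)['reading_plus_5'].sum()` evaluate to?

2813

merge on 'sensor' (how='inner') → 8 rows:
   drift  reading sensor  battery
0     -5      165     s3        6
1     -2      143     s3        6
2      0      762     s6        7
3     -1      456     s2       77
4      4      793     s3        6
5      2      476     s3        6
6      0      161     s6        7
7     -2      278     s6        7
take 7 rows with smallest battery:
   drift  reading sensor  battery
0     -5      165     s3        6
1     -2      143     s3        6
4      4      793     s3        6
5      2      476     s3        6
2      0      762     s6        7
6      0      161     s6        7
7     -2      278     s6        7
add column reading_plus_5 = t['reading'] + 5:
   drift  reading sensor  battery  reading_plus_5
0     -5      165     s3        6             170
1     -2      143     s3        6             148
4      4      793     s3        6             798
5      2      476     s3        6             481
2      0      762     s6        7             767
6      0      161     s6        7             166
7     -2      278     s6        7             283
Finally, sum of column 'reading_plus_5' = 2813.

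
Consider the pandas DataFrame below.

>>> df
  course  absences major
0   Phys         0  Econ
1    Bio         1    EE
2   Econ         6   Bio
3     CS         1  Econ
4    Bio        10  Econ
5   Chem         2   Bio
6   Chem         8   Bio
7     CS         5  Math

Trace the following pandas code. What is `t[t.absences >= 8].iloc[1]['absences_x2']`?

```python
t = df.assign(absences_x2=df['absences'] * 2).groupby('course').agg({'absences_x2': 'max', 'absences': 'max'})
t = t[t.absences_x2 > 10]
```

add column absences_x2 = df['absences'] * 2:
  course  absences major  absences_x2
0   Phys         0  Econ            0
1    Bio         1    EE            2
2   Econ         6   Bio           12
3     CS         1  Econ            2
4    Bio        10  Econ           20
5   Chem         2   Bio            4
6   Chem         8   Bio           16
7     CS         5  Math           10
group by course: max(absences_x2), max(absences):
        absences_x2  absences
course                       
Bio              20        10
CS               10         5
Chem             16         8
Econ             12         6
Phys              0         0
filter rows where absences_x2 > 10:
        absences_x2  absences
course                       
Bio              20        10
Chem             16         8
Econ             12         6
filter rows where absences >= 8:
        absences_x2  absences
course                       
Bio              20        10
Chem             16         8
Hence 16.

16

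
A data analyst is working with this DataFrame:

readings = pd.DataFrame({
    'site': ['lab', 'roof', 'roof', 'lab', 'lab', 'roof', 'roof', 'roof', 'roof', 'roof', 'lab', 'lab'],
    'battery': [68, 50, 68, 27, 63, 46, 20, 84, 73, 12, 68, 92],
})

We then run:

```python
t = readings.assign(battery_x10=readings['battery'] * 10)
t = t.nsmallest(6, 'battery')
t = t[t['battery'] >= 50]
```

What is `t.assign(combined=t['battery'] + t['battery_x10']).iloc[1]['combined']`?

693

add column battery_x10 = readings['battery'] * 10:
    site  battery  battery_x10
0    lab       68          680
1   roof       50          500
2   roof       68          680
3    lab       27          270
4    lab       63          630
5   roof       46          460
6   roof       20          200
7   roof       84          840
8   roof       73          730
9   roof       12          120
10   lab       68          680
11   lab       92          920
take 6 rows with smallest battery:
   site  battery  battery_x10
9  roof       12          120
6  roof       20          200
3   lab       27          270
5  roof       46          460
1  roof       50          500
4   lab       63          630
filter rows where battery >= 50:
   site  battery  battery_x10
1  roof       50          500
4   lab       63          630
add column combined = t['battery'] + t['battery_x10']:
   site  battery  battery_x10  combined
1  roof       50          500       550
4   lab       63          630       693
Reading off the value at position 1, column 'combined', we get 693.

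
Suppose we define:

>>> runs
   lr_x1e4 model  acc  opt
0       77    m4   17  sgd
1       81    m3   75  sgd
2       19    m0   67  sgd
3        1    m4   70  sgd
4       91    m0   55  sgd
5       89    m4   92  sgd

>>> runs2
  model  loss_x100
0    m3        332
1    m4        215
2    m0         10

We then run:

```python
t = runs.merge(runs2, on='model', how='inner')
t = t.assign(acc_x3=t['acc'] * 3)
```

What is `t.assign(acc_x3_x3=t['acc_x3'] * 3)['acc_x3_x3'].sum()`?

merge on 'model' (how='inner') → 6 rows:
   lr_x1e4 model  acc  opt  loss_x100
0       77    m4   17  sgd        215
1       81    m3   75  sgd        332
2       19    m0   67  sgd         10
3        1    m4   70  sgd        215
4       91    m0   55  sgd         10
5       89    m4   92  sgd        215
add column acc_x3 = t['acc'] * 3:
   lr_x1e4 model  acc  opt  loss_x100  acc_x3
0       77    m4   17  sgd        215      51
1       81    m3   75  sgd        332     225
2       19    m0   67  sgd         10     201
3        1    m4   70  sgd        215     210
4       91    m0   55  sgd         10     165
5       89    m4   92  sgd        215     276
add column acc_x3_x3 = t['acc_x3'] * 3:
   lr_x1e4 model  acc  opt  loss_x100  acc_x3  acc_x3_x3
0       77    m4   17  sgd        215      51        153
1       81    m3   75  sgd        332     225        675
2       19    m0   67  sgd         10     201        603
3        1    m4   70  sgd        215     210        630
4       91    m0   55  sgd         10     165        495
5       89    m4   92  sgd        215     276        828
Taking the sum of column 'acc_x3_x3' gives 3384.

3384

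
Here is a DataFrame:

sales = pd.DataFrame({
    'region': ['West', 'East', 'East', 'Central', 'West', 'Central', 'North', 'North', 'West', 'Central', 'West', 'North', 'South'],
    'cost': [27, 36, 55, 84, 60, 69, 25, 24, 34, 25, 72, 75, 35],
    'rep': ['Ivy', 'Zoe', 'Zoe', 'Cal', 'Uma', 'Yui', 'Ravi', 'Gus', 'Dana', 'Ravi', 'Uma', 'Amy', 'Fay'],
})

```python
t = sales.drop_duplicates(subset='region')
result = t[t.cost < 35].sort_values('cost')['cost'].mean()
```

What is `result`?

26.0

drop duplicate region (keep=first):
     region  cost   rep
0      West    27   Ivy
1      East    36   Zoe
3   Central    84   Cal
6     North    25  Ravi
12    South    35   Fay
filter rows where cost < 35:
  region  cost   rep
0   West    27   Ivy
6  North    25  Ravi
sort by cost:
  region  cost   rep
6  North    25  Ravi
0   West    27   Ivy
So mean() = 26.0.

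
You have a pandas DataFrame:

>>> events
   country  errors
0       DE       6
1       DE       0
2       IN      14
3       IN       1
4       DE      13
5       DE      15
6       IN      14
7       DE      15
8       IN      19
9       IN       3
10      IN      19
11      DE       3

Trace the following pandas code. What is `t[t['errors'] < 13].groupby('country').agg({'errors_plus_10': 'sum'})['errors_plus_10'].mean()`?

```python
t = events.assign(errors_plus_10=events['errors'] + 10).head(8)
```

add column errors_plus_10 = events['errors'] + 10:
   country  errors  errors_plus_10
0       DE       6              16
1       DE       0              10
2       IN      14              24
3       IN       1              11
4       DE      13              23
5       DE      15              25
6       IN      14              24
7       DE      15              25
8       IN      19              29
9       IN       3              13
10      IN      19              29
11      DE       3              13
take first 8 rows:
  country  errors  errors_plus_10
0      DE       6              16
1      DE       0              10
2      IN      14              24
3      IN       1              11
4      DE      13              23
5      DE      15              25
6      IN      14              24
7      DE      15              25
filter rows where errors < 13:
  country  errors  errors_plus_10
0      DE       6              16
1      DE       0              10
3      IN       1              11
group by country, sum of errors_plus_10:
         errors_plus_10
country                
DE                   26
IN                   11
So mean() = 18.5.

18.5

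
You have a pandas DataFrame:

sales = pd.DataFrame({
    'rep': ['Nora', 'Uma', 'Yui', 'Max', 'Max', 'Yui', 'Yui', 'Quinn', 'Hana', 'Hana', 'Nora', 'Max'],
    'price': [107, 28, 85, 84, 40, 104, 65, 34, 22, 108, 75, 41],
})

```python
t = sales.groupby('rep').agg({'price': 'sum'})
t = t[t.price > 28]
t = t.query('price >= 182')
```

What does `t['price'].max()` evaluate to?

254

group by rep, sum of price:
       price
rep         
Hana     130
Max      165
Nora     182
Quinn     34
Uma       28
Yui      254
filter rows where price > 28:
       price
rep         
Hana     130
Max      165
Nora     182
Quinn     34
Yui      254
filter rows where price >= 182:
      price
rep        
Nora    182
Yui     254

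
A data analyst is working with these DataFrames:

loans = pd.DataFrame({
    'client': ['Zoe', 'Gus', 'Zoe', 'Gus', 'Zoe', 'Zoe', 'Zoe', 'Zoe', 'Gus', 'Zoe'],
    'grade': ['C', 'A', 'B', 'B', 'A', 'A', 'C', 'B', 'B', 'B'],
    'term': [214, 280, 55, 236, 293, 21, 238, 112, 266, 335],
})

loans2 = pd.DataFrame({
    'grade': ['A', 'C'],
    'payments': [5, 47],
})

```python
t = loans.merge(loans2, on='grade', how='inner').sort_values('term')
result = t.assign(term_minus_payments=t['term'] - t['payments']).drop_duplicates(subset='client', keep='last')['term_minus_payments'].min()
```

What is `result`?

275

merge on 'grade' (how='inner') → 5 rows:
  client grade  term  payments
0    Zoe     C   214        47
1    Gus     A   280         5
2    Zoe     A   293         5
3    Zoe     A    21         5
4    Zoe     C   238        47
sort by term:
  client grade  term  payments
3    Zoe     A    21         5
0    Zoe     C   214        47
4    Zoe     C   238        47
1    Gus     A   280         5
2    Zoe     A   293         5
add column term_minus_payments = t['term'] - t['payments']:
  client grade  term  payments  term_minus_payments
3    Zoe     A    21         5                   16
0    Zoe     C   214        47                  167
4    Zoe     C   238        47                  191
1    Gus     A   280         5                  275
2    Zoe     A   293         5                  288
drop duplicate client (keep=last):
  client grade  term  payments  term_minus_payments
1    Gus     A   280         5                  275
2    Zoe     A   293         5                  288
So min() = 275.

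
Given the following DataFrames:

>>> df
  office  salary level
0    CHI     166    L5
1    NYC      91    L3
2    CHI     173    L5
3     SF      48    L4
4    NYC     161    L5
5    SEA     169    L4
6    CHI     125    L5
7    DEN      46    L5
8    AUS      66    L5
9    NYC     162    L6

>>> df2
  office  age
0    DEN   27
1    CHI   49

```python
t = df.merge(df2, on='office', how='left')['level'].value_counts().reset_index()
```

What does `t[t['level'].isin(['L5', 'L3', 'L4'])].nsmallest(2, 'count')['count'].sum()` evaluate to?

3

merge on 'office' (how='left') → 10 rows:
  office  salary level   age
0    CHI     166    L5  49.0
1    NYC      91    L3   NaN
2    CHI     173    L5  49.0
3     SF      48    L4   NaN
4    NYC     161    L5   NaN
5    SEA     169    L4   NaN
6    CHI     125    L5  49.0
7    DEN      46    L5  27.0
8    AUS      66    L5   NaN
9    NYC     162    L6   NaN
value_counts of level:
level
L5    6
L4    2
L3    1
L6    1
Name: count, dtype: int64
reset_index():
  level  count
0    L5      6
1    L4      2
2    L3      1
3    L6      1
filter rows where level in ['L5', 'L3', 'L4']:
  level  count
0    L5      6
1    L4      2
2    L3      1
take 2 rows with smallest count:
  level  count
2    L3      1
1    L4      2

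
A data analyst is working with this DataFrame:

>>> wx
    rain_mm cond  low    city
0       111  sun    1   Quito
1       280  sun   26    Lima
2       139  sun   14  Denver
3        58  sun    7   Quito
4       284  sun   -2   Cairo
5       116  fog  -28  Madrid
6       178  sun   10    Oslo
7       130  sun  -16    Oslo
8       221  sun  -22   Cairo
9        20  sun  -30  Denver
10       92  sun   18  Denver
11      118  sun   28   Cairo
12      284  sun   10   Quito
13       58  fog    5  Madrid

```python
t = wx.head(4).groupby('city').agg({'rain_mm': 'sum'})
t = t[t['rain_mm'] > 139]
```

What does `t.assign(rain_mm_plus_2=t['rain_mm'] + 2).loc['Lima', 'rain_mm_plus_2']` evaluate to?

282

take first 4 rows:
   rain_mm cond  low    city
0      111  sun    1   Quito
1      280  sun   26    Lima
2      139  sun   14  Denver
3       58  sun    7   Quito
group by city, sum of rain_mm:
        rain_mm
city           
Denver      139
Lima        280
Quito       169
filter rows where rain_mm > 139:
       rain_mm
city          
Lima       280
Quito      169
add column rain_mm_plus_2 = t['rain_mm'] + 2:
       rain_mm  rain_mm_plus_2
city                          
Lima       280             282
Quito      169             171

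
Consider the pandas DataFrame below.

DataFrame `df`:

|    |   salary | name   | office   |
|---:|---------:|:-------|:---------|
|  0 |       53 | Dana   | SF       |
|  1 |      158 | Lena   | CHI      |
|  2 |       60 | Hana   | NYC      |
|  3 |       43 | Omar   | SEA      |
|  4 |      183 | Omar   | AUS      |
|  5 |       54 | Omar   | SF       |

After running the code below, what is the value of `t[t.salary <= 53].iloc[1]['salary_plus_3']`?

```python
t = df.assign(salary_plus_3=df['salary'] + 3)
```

46

add column salary_plus_3 = df['salary'] + 3:
   salary  name office  salary_plus_3
0      53  Dana     SF             56
1     158  Lena    CHI            161
2      60  Hana    NYC             63
3      43  Omar    SEA             46
4     183  Omar    AUS            186
5      54  Omar     SF             57
filter rows where salary <= 53:
   salary  name office  salary_plus_3
0      53  Dana     SF             56
3      43  Omar    SEA             46
Taking the value at position 1, column 'salary_plus_3' gives 46.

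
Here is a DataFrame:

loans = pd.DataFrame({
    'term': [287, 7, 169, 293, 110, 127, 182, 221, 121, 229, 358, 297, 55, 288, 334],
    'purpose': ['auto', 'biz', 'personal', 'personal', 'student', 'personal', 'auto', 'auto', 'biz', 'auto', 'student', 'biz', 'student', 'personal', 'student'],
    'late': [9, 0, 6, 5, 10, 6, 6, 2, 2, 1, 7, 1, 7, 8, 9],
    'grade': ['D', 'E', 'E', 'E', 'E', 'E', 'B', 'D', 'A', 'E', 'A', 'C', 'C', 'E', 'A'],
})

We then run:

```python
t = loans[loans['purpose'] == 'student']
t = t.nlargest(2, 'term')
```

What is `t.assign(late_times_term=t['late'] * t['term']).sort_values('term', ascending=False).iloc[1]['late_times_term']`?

3006

filter rows where purpose == 'student':
    term  purpose  late grade
4    110  student    10     E
10   358  student     7     A
12    55  student     7     C
14   334  student     9     A
take 2 rows with largest term:
    term  purpose  late grade
10   358  student     7     A
14   334  student     9     A
add column late_times_term = t['late'] * t['term']:
    term  purpose  late grade  late_times_term
10   358  student     7     A             2506
14   334  student     9     A             3006
sort by term descending:
    term  purpose  late grade  late_times_term
10   358  student     7     A             2506
14   334  student     9     A             3006
value at position 1, column 'late_times_term' → 3006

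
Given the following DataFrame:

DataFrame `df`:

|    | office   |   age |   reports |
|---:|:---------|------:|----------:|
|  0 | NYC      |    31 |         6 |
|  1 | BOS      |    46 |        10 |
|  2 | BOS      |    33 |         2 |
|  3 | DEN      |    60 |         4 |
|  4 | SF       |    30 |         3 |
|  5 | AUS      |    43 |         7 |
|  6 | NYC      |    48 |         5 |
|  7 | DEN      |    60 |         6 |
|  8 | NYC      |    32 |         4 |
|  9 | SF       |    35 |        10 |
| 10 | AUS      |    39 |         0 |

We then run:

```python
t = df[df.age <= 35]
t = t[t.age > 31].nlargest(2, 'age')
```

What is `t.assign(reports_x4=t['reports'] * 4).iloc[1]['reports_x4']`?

filter rows where age <= 35:
  office  age  reports
0    NYC   31        6
2    BOS   33        2
4     SF   30        3
8    NYC   32        4
9     SF   35       10
filter rows where age > 31:
  office  age  reports
2    BOS   33        2
8    NYC   32        4
9     SF   35       10
take 2 rows with largest age:
  office  age  reports
9     SF   35       10
2    BOS   33        2
add column reports_x4 = t['reports'] * 4:
  office  age  reports  reports_x4
9     SF   35       10          40
2    BOS   33        2           8

8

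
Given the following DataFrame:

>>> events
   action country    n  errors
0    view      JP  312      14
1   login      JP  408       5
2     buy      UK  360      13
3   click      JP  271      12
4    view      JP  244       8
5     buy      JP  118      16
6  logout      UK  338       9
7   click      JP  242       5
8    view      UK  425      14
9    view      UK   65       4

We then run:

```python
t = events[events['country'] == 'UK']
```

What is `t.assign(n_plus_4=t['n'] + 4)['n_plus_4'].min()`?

filter rows where country == 'UK':
   action country    n  errors
2     buy      UK  360      13
6  logout      UK  338       9
8    view      UK  425      14
9    view      UK   65       4
add column n_plus_4 = t['n'] + 4:
   action country    n  errors  n_plus_4
2     buy      UK  360      13       364
6  logout      UK  338       9       342
8    view      UK  425      14       429
9    view      UK   65       4        69
Then the min of column 'n_plus_4': 69

69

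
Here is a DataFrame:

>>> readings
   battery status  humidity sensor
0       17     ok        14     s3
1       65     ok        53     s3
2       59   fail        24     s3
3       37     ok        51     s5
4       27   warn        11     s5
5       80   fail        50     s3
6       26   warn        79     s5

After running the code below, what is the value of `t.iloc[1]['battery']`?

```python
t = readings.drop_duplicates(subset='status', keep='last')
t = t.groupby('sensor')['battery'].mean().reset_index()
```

31.5

drop duplicate status (keep=last):
   battery status  humidity sensor
3       37     ok        51     s5
5       80   fail        50     s3
6       26   warn        79     s5
group by sensor, mean of battery:
sensor
s3    80.0
s5    31.5
Name: battery, dtype: float64
reset_index():
  sensor  battery
0     s3     80.0
1     s5     31.5
So iloc[1]['battery'] = 31.5.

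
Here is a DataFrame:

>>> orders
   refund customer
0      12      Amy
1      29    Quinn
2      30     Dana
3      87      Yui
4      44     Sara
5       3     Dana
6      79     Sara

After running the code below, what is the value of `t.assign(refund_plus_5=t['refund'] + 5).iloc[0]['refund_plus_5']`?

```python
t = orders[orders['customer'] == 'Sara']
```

49

filter rows where customer == 'Sara':
   refund customer
4      44     Sara
6      79     Sara
add column refund_plus_5 = t['refund'] + 5:
   refund customer  refund_plus_5
4      44     Sara             49
6      79     Sara             84
So iloc[0]['refund_plus_5'] = 49.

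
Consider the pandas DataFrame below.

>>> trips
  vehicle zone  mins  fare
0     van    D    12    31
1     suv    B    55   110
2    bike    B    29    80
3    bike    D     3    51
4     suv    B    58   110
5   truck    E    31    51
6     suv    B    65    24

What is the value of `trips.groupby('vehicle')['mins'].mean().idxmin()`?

van

group by vehicle, mean of mins:
vehicle
bike     16.000000
suv      59.333333
truck    31.000000
van      12.000000
Name: mins, dtype: float64
The label with the smallest value is van.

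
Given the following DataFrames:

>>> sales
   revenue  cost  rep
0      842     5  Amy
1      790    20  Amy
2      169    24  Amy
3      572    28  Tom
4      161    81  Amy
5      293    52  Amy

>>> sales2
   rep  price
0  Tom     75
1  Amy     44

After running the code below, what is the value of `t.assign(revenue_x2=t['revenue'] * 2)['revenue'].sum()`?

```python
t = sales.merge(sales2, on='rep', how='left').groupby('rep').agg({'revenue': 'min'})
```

merge on 'rep' (how='left') → 6 rows:
   revenue  cost  rep  price
0      842     5  Amy     44
1      790    20  Amy     44
2      169    24  Amy     44
3      572    28  Tom     75
4      161    81  Amy     44
5      293    52  Amy     44
group by rep, min of revenue:
     revenue
rep         
Amy      161
Tom      572
add column revenue_x2 = t['revenue'] * 2:
     revenue  revenue_x2
rep                     
Amy      161         322
Tom      572        1144

733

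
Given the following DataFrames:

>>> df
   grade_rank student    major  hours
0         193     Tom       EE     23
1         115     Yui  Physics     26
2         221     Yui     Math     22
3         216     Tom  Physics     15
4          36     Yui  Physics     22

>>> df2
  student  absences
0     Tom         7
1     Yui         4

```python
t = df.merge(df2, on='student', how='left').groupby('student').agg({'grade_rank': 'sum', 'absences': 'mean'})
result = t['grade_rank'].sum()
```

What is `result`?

781

merge on 'student' (how='left') → 5 rows:
   grade_rank student    major  hours  absences
0         193     Tom       EE     23         7
1         115     Yui  Physics     26         4
2         221     Yui     Math     22         4
3         216     Tom  Physics     15         7
4          36     Yui  Physics     22         4
group by student: sum(grade_rank), mean(absences):
         grade_rank  absences
student                      
Tom             409       7.0
Yui             372       4.0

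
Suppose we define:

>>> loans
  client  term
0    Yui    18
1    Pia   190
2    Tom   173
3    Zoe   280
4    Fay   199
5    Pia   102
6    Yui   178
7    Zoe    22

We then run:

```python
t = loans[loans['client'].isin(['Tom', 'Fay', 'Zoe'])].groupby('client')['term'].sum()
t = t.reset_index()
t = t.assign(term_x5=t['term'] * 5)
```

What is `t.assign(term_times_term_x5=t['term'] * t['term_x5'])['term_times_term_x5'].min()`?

149645

filter rows where client in ['Tom', 'Fay', 'Zoe']:
  client  term
2    Tom   173
3    Zoe   280
4    Fay   199
7    Zoe    22
group by client, sum of term:
client
Fay    199
Tom    173
Zoe    302
Name: term, dtype: int64
reset_index():
  client  term
0    Fay   199
1    Tom   173
2    Zoe   302
add column term_x5 = t['term'] * 5:
  client  term  term_x5
0    Fay   199      995
1    Tom   173      865
2    Zoe   302     1510
add column term_times_term_x5 = t['term'] * t['term_x5']:
  client  term  term_x5  term_times_term_x5
0    Fay   199      995              198005
1    Tom   173      865              149645
2    Zoe   302     1510              456020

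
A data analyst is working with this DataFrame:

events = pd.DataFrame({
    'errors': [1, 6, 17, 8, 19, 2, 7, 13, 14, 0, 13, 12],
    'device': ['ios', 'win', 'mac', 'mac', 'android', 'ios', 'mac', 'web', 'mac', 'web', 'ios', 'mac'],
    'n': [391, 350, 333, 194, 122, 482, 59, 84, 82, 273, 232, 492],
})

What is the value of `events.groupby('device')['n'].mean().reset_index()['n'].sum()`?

group by device, mean of n:
device
android    122.000000
ios        368.333333
mac        232.000000
web        178.500000
win        350.000000
Name: n, dtype: float64
reset_index():
    device           n
0  android  122.000000
1      ios  368.333333
2      mac  232.000000
3      web  178.500000
4      win  350.000000
Then the sum of column 'n': 1250.83333333

1250.83333333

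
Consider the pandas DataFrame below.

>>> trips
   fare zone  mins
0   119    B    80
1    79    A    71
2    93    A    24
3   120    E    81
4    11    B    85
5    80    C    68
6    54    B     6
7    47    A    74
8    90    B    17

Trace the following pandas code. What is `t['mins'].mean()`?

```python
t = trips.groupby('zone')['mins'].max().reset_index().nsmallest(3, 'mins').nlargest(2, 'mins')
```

77.5

group by zone, max of mins:
zone
A    74
B    85
C    68
E    81
Name: mins, dtype: int64
reset_index():
  zone  mins
0    A    74
1    B    85
2    C    68
3    E    81
take 3 rows with smallest mins:
  zone  mins
2    C    68
0    A    74
3    E    81
take 2 rows with largest mins:
  zone  mins
3    E    81
0    A    74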